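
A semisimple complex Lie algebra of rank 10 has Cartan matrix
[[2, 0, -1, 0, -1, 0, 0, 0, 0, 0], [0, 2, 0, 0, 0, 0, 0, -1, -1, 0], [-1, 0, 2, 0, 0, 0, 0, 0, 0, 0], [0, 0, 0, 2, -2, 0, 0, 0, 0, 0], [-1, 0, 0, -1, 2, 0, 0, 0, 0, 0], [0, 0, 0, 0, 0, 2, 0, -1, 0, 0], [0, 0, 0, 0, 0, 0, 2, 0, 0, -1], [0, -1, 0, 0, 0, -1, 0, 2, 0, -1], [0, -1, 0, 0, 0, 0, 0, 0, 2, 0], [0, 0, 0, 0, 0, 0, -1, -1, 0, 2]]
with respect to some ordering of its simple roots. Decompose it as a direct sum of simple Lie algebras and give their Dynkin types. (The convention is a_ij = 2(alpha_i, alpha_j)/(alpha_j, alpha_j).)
The diagram associated to this matrix has two connected components: the simple roots {alpha_1, alpha_3, alpha_4, alpha_5} form a chain of 4 nodes with a double edge at one end; the terminal node there is the unique long simple root (C_4), and {alpha_2, alpha_6, alpha_7, alpha_8, alpha_9, alpha_10} form a chain of 5 nodes with one extra node attached to the third node from one end (E_6). A semisimple Lie algebra decomposes uniquely as the direct sum of simple ideals, one per connected component of its Dynkin diagram, so g ≅ C_4 ⊕ E_6 (dimension 36 + 78 = 114).

C_4 (sp(8)) ⊕ E_6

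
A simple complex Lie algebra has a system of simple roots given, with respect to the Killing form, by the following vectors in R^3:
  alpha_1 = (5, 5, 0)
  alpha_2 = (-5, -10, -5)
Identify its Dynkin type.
G2

Compute the Cartan integers a_ij = 2(alpha_i, alpha_j)/(alpha_j, alpha_j); the resulting 2x2 Cartan matrix is
[[2, -1], [-3, 2]].
The roots have two lengths (squared-length ratio 3:1); the short ones are alpha_{1}. The associated Dynkin diagram is two nodes joined by a triple edge (G_2), so the type is G_2.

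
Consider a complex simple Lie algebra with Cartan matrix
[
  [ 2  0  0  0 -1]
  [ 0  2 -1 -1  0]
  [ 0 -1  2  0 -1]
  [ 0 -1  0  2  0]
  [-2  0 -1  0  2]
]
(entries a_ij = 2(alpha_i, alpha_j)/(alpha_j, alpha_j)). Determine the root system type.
B_5 (so(11))

The matrix has rank 5 with 2's on the diagonal. Reading the off-diagonal entries as Dynkin edges (a single edge where a_ij = a_ji = -1; a double or triple edge where a_ij * a_ji = 2 or 3), the diagram is a chain of 5 nodes with a double edge at one end; the terminal node there is the unique short simple root (B_5). One simple-root ordering that puts it in standard form is (alpha_4, alpha_2, alpha_3, alpha_5, alpha_1). So the algebra is type B_5, i.e. so(11).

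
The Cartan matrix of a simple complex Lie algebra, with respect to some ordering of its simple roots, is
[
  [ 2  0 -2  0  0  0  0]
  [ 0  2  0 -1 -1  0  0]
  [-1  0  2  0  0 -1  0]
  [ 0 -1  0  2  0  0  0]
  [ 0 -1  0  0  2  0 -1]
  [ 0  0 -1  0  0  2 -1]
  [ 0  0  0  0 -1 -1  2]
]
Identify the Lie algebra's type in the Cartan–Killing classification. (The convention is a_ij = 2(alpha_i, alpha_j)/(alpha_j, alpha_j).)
C_7 (sp(14))

The matrix has rank 7 with 2's on the diagonal. Reading the off-diagonal entries as Dynkin edges (a single edge where a_ij = a_ji = -1; a double or triple edge where a_ij * a_ji = 2 or 3), the diagram is a chain of 7 nodes with a double edge at one end; the terminal node there is the unique long simple root (C_7). One simple-root ordering that puts it in standard form is (alpha_4, alpha_2, alpha_5, alpha_7, alpha_6, alpha_3, alpha_1). So the algebra is type C_7, i.e. sp(14).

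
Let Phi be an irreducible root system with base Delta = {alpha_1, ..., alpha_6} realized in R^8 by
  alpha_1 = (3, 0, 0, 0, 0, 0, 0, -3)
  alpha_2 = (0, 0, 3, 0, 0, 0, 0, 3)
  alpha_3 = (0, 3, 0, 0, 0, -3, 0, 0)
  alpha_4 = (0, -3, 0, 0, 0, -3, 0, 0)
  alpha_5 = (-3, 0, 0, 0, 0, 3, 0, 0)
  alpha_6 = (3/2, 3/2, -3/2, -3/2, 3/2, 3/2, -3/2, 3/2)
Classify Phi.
E_6

Compute the Cartan integers a_ij = 2(alpha_i, alpha_j)/(alpha_j, alpha_j); the resulting 6x6 Cartan matrix is
[[2, -1, 0, 0, -1, 0], [-1, 2, 0, 0, 0, 0], [0, 0, 2, 0, -1, 0], [0, 0, 0, 2, -1, -1], [-1, 0, -1, -1, 2, 0], [0, 0, 0, -1, 0, 2]].
All simple roots have the same length, so the diagram is simply laced. The associated Dynkin diagram is a chain of 5 nodes with one extra node attached to the third node from one end (E_6), so the type is E_6.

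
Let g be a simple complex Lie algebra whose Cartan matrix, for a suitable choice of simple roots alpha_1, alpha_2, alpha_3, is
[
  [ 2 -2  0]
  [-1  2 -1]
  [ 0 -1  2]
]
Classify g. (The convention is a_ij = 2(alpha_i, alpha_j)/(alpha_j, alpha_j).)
The matrix has rank 3 with 2's on the diagonal. Reading the off-diagonal entries as Dynkin edges (a single edge where a_ij = a_ji = -1; a double or triple edge where a_ij * a_ji = 2 or 3), the diagram is a chain of 3 nodes with a double edge at one end; the terminal node there is the unique long simple root (C_3). One simple-root ordering that puts it in standard form is (alpha_3, alpha_2, alpha_1). So the algebra is type C_3, i.e. sp(6).

C_3 (sp(6))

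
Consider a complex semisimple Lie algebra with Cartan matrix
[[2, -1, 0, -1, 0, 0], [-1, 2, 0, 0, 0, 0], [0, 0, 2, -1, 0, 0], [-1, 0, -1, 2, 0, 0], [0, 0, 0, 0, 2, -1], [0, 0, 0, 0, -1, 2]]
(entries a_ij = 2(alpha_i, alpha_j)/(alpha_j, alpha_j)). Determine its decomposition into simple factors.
The diagram associated to this matrix has two connected components: the simple roots {alpha_5, alpha_6} form a chain of 2 nodes with single edges (A_2), and {alpha_1, alpha_2, alpha_3, alpha_4} form a chain of 4 nodes with single edges (A_4). A semisimple Lie algebra decomposes uniquely as the direct sum of simple ideals, one per connected component of its Dynkin diagram, so g ≅ A_2 ⊕ A_4 (dimension 8 + 24 = 32).

type A_2 + type A_4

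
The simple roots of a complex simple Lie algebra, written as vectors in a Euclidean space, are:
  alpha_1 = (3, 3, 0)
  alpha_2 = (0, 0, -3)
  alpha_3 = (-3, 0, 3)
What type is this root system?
B_3 (so(7))

Compute the Cartan integers a_ij = 2(alpha_i, alpha_j)/(alpha_j, alpha_j); the resulting 3x3 Cartan matrix is
[[2, 0, -1], [0, 2, -1], [-1, -2, 2]].
The roots have two lengths (squared-length ratio 2:1); the short ones are alpha_{2}. The associated Dynkin diagram is a chain of 3 nodes with a double edge at one end; the terminal node there is the unique short simple root (B_3), so the type is B_3 (the algebra so(7)).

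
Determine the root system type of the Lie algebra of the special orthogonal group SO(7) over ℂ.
This is so(7) with 7 odd, which has dimension 7(7-1)/2 = 21 and rank (7-1)/2 = 3. In the classification of classical Lie algebras, the orthogonal algebra so(2n+1) in an odd number of variables has type B_n; here n = 3, so the Dynkin diagram is a chain of 3 nodes with a double edge at one end; the terminal node there is the unique short simple root (B_3). Hence the type is B_3.

type B_3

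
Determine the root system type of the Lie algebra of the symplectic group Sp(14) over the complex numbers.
type C_7

This is sp(14), which has dimension 14(14+1)/2 = 105 and rank 14/2 = 7. In the classification of classical Lie algebras, the symplectic algebra sp(2n) has type C_n; here n = 7, so the Dynkin diagram is a chain of 7 nodes with a double edge at one end; the terminal node there is the unique long simple root (C_7). Hence the type is C_7.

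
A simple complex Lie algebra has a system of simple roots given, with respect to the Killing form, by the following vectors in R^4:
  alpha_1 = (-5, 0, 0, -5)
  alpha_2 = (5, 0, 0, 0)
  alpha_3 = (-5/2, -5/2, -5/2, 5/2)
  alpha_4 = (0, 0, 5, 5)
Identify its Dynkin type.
Compute the Cartan integers a_ij = 2(alpha_i, alpha_j)/(alpha_j, alpha_j); the resulting 4x4 Cartan matrix is
[[2, -2, 0, -1], [-1, 2, -1, 0], [0, -1, 2, 0], [-1, 0, 0, 2]].
The roots have two lengths (squared-length ratio 2:1); the short ones are alpha_{2,3}. The associated Dynkin diagram is a chain of 4 nodes with a double edge between the middle two (F_4), so the type is F_4.

F4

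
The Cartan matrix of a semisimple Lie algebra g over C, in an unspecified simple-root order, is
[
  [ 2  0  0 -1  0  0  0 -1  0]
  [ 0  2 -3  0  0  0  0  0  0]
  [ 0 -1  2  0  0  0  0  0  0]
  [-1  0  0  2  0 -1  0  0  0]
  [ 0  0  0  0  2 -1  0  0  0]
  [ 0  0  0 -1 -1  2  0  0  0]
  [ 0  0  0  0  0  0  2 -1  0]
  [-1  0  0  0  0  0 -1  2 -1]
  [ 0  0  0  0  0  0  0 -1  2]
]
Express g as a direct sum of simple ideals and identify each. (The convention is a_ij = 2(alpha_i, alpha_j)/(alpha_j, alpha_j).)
type D_7 + type G_2

The diagram associated to this matrix has two connected components: the simple roots {alpha_1, alpha_4, alpha_5, alpha_6, alpha_7, alpha_8, alpha_9} form a chain of 5 nodes with a fork of two nodes at one end (D_7), and {alpha_2, alpha_3} form two nodes joined by a triple edge (G_2). A semisimple Lie algebra decomposes uniquely as the direct sum of simple ideals, one per connected component of its Dynkin diagram, so g ≅ D_7 ⊕ G_2 (dimension 91 + 14 = 105).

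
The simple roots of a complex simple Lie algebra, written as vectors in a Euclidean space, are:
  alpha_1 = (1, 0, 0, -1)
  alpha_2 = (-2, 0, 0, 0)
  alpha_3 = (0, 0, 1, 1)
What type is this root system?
C_3

Compute the Cartan integers a_ij = 2(alpha_i, alpha_j)/(alpha_j, alpha_j); the resulting 3x3 Cartan matrix is
[[2, -1, -1], [-2, 2, 0], [-1, 0, 2]].
The roots have two lengths (squared-length ratio 2:1); the short ones are alpha_{1,3}. The associated Dynkin diagram is a chain of 3 nodes with a double edge at one end; the terminal node there is the unique long simple root (C_3), so the type is C_3 (the algebra sp(6)).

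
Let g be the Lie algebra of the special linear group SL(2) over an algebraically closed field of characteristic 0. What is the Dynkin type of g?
This is sl(2), which has dimension 2^2 - 1 = 3 and rank 2 - 1 = 1 (a Cartan subalgebra is the diagonal traceless matrices). In the classification of classical Lie algebras, the special linear algebra sl(n+1) has type A_n; here n = 1, so the Dynkin diagram is a chain of 1 nodes with single edges (A_1). Hence the type is A_1.

A_1 (sl(2))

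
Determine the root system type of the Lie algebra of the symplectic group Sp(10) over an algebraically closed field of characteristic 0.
C_5 (sp(10))

This is sp(10), which has dimension 10(10+1)/2 = 55 and rank 10/2 = 5. In the classification of classical Lie algebras, the symplectic algebra sp(2n) has type C_n; here n = 5, so the Dynkin diagram is a chain of 5 nodes with a double edge at one end; the terminal node there is the unique long simple root (C_5). Hence the type is C_5.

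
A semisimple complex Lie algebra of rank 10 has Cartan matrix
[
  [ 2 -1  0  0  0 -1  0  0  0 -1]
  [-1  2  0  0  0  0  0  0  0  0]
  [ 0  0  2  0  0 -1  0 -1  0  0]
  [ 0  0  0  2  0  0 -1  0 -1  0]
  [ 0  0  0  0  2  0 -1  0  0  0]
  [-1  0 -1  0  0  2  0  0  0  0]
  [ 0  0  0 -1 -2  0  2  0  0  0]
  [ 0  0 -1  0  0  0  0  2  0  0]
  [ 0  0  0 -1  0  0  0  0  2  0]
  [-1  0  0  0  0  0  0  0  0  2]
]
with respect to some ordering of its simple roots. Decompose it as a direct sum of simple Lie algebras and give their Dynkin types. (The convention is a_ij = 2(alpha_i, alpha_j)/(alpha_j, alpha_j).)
The diagram associated to this matrix has two connected components: the simple roots {alpha_4, alpha_5, alpha_7, alpha_9} form a chain of 4 nodes with a double edge at one end; the terminal node there is the unique short simple root (B_4), and {alpha_1, alpha_2, alpha_3, alpha_6, alpha_8, alpha_10} form a chain of 4 nodes with a fork of two nodes at one end (D_6). A semisimple Lie algebra decomposes uniquely as the direct sum of simple ideals, one per connected component of its Dynkin diagram, so g ≅ B_4 ⊕ D_6 (dimension 36 + 66 = 102).

B4 ⊕ D6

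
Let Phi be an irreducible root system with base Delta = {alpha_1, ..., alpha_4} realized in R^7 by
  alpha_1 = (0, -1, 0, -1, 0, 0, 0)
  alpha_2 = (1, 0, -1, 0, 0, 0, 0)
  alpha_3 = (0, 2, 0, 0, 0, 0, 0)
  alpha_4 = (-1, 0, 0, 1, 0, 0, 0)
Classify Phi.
C_4 (sp(8))

Compute the Cartan integers a_ij = 2(alpha_i, alpha_j)/(alpha_j, alpha_j); the resulting 4x4 Cartan matrix is
[[2, 0, -1, -1], [0, 2, 0, -1], [-2, 0, 2, 0], [-1, -1, 0, 2]].
The roots have two lengths (squared-length ratio 2:1); the short ones are alpha_{1,2,4}. The associated Dynkin diagram is a chain of 4 nodes with a double edge at one end; the terminal node there is the unique long simple root (C_4), so the type is C_4 (the algebra sp(8)).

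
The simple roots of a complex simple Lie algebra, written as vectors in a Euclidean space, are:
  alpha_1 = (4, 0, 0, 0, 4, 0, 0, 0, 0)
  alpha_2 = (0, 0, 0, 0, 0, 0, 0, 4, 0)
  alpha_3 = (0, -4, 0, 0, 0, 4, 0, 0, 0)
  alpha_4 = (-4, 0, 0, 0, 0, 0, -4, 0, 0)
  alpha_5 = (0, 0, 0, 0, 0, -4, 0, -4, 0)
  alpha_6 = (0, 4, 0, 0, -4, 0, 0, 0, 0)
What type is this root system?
Compute the Cartan integers a_ij = 2(alpha_i, alpha_j)/(alpha_j, alpha_j); the resulting 6x6 Cartan matrix is
[[2, 0, 0, -1, 0, -1], [0, 2, 0, 0, -1, 0], [0, 0, 2, 0, -1, -1], [-1, 0, 0, 2, 0, 0], [0, -2, -1, 0, 2, 0], [-1, 0, -1, 0, 0, 2]].
The roots have two lengths (squared-length ratio 2:1); the short ones are alpha_{2}. The associated Dynkin diagram is a chain of 6 nodes with a double edge at one end; the terminal node there is the unique short simple root (B_6), so the type is B_6 (the algebra so(13)).

B6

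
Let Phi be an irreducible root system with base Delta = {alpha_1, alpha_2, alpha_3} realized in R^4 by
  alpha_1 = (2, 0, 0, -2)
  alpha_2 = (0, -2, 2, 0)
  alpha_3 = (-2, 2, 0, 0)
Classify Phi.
Compute the Cartan integers a_ij = 2(alpha_i, alpha_j)/(alpha_j, alpha_j); the resulting 3x3 Cartan matrix is
[[2, 0, -1], [0, 2, -1], [-1, -1, 2]].
All simple roots have the same length, so the diagram is simply laced. The associated Dynkin diagram is a chain of 3 nodes with single edges (A_3), so the type is A_3 (the algebra sl(4)).

type A_3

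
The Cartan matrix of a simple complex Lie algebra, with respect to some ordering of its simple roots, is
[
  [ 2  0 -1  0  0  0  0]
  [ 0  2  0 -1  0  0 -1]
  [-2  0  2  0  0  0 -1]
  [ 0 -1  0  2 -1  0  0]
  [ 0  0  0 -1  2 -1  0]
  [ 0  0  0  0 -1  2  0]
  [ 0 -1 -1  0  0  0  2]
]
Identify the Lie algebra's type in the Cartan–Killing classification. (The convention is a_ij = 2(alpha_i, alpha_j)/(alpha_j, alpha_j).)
The matrix has rank 7 with 2's on the diagonal. Reading the off-diagonal entries as Dynkin edges (a single edge where a_ij = a_ji = -1; a double or triple edge where a_ij * a_ji = 2 or 3), the diagram is a chain of 7 nodes with a double edge at one end; the terminal node there is the unique short simple root (B_7). One simple-root ordering that puts it in standard form is (alpha_6, alpha_5, alpha_4, alpha_2, alpha_7, alpha_3, alpha_1). So the algebra is type B_7, i.e. so(15).

B_7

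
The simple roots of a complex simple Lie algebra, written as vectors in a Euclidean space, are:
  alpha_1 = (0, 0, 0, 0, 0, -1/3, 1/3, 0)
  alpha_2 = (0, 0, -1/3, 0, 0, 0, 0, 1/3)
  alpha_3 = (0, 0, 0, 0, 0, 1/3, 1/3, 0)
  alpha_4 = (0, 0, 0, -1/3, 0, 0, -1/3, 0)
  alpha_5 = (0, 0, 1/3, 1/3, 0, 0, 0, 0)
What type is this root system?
Compute the Cartan integers a_ij = 2(alpha_i, alpha_j)/(alpha_j, alpha_j); the resulting 5x5 Cartan matrix is
[[2, 0, 0, -1, 0], [0, 2, 0, 0, -1], [0, 0, 2, -1, 0], [-1, 0, -1, 2, -1], [0, -1, 0, -1, 2]].
All simple roots have the same length, so the diagram is simply laced. The associated Dynkin diagram is a chain of 3 nodes with a fork of two nodes at one end (D_5), so the type is D_5 (the algebra so(10)).

D_5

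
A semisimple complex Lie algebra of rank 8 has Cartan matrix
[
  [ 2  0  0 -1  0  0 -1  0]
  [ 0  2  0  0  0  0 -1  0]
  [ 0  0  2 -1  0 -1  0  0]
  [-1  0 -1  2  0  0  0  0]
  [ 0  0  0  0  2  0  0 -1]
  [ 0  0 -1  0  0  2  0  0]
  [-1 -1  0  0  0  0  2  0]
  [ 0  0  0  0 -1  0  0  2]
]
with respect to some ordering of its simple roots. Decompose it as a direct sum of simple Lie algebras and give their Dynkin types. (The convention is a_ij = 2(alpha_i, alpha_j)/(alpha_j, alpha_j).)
A2 ⊕ A6

The diagram associated to this matrix has two connected components: the simple roots {alpha_5, alpha_8} form a chain of 2 nodes with single edges (A_2), and {alpha_1, alpha_2, alpha_3, alpha_4, alpha_6, alpha_7} form a chain of 6 nodes with single edges (A_6). A semisimple Lie algebra decomposes uniquely as the direct sum of simple ideals, one per connected component of its Dynkin diagram, so g ≅ A_2 ⊕ A_6 (dimension 8 + 48 = 56).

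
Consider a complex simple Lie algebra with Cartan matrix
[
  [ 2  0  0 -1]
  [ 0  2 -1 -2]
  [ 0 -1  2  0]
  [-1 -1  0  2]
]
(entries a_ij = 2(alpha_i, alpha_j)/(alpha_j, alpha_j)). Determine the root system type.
type F_4

The matrix has rank 4 with 2's on the diagonal. Reading the off-diagonal entries as Dynkin edges (a single edge where a_ij = a_ji = -1; a double or triple edge where a_ij * a_ji = 2 or 3), the diagram is a chain of 4 nodes with a double edge between the middle two (F_4). One simple-root ordering that puts it in standard form is (alpha_3, alpha_2, alpha_4, alpha_1). So the algebra is type F_4.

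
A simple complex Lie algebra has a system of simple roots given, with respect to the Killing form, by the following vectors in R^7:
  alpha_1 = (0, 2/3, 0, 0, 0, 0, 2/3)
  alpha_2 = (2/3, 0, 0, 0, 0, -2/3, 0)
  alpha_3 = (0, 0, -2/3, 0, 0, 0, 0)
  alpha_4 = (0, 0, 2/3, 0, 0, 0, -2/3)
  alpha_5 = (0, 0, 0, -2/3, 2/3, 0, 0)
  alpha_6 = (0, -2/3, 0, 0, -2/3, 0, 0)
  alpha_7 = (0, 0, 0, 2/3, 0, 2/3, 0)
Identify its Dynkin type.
Compute the Cartan integers a_ij = 2(alpha_i, alpha_j)/(alpha_j, alpha_j); the resulting 7x7 Cartan matrix is
[[2, 0, 0, -1, 0, -1, 0], [0, 2, 0, 0, 0, 0, -1], [0, 0, 2, -1, 0, 0, 0], [-1, 0, -2, 2, 0, 0, 0], [0, 0, 0, 0, 2, -1, -1], [-1, 0, 0, 0, -1, 2, 0], [0, -1, 0, 0, -1, 0, 2]].
The roots have two lengths (squared-length ratio 2:1); the short ones are alpha_{3}. The associated Dynkin diagram is a chain of 7 nodes with a double edge at one end; the terminal node there is the unique short simple root (B_7), so the type is B_7 (the algebra so(15)).

B_7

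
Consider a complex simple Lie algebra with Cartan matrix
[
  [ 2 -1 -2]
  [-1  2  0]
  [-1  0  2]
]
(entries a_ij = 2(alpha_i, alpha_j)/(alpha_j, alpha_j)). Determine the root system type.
The matrix has rank 3 with 2's on the diagonal. Reading the off-diagonal entries as Dynkin edges (a single edge where a_ij = a_ji = -1; a double or triple edge where a_ij * a_ji = 2 or 3), the diagram is a chain of 3 nodes with a double edge at one end; the terminal node there is the unique short simple root (B_3). One simple-root ordering that puts it in standard form is (alpha_2, alpha_1, alpha_3). So the algebra is type B_3, i.e. so(7).

B_3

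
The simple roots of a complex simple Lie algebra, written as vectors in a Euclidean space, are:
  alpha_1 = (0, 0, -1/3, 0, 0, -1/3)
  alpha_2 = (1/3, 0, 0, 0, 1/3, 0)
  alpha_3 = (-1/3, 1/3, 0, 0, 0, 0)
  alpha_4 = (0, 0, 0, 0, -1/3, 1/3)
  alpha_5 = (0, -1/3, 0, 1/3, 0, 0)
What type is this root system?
A_5 (sl(6))

Compute the Cartan integers a_ij = 2(alpha_i, alpha_j)/(alpha_j, alpha_j); the resulting 5x5 Cartan matrix is
[[2, 0, 0, -1, 0], [0, 2, -1, -1, 0], [0, -1, 2, 0, -1], [-1, -1, 0, 2, 0], [0, 0, -1, 0, 2]].
All simple roots have the same length, so the diagram is simply laced. The associated Dynkin diagram is a chain of 5 nodes with single edges (A_5), so the type is A_5 (the algebra sl(6)).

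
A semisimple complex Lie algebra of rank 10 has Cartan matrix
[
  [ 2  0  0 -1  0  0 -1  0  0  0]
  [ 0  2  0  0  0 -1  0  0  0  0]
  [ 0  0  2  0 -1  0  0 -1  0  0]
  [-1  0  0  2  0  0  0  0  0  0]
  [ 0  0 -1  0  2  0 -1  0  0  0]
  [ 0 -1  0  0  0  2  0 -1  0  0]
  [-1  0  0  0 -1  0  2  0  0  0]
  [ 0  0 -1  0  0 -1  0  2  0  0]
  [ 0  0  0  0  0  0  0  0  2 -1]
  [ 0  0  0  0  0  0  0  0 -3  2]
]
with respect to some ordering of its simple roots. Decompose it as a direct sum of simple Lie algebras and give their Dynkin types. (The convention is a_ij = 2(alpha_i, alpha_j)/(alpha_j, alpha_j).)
type A_8 ⊕ type G_2

The diagram associated to this matrix has two connected components: the simple roots {alpha_1, alpha_2, alpha_3, alpha_4, alpha_5, alpha_6, alpha_7, alpha_8} form a chain of 8 nodes with single edges (A_8), and {alpha_9, alpha_10} form two nodes joined by a triple edge (G_2). A semisimple Lie algebra decomposes uniquely as the direct sum of simple ideals, one per connected component of its Dynkin diagram, so g ≅ A_8 ⊕ G_2 (dimension 80 + 14 = 94).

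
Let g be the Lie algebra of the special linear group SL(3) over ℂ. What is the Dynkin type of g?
type A_2

This is sl(3), which has dimension 3^2 - 1 = 8 and rank 3 - 1 = 2 (a Cartan subalgebra is the diagonal traceless matrices). In the classification of classical Lie algebras, the special linear algebra sl(n+1) has type A_n; here n = 2, so the Dynkin diagram is a chain of 2 nodes with single edges (A_2). Hence the type is A_2.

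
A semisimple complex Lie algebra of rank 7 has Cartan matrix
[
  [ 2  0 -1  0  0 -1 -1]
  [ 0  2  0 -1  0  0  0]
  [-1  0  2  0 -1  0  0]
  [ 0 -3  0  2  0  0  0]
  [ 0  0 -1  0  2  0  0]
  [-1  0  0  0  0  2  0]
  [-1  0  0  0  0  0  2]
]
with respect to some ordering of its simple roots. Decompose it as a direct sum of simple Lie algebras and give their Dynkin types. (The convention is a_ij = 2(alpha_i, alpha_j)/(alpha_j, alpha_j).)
type D_5 ⊕ type G_2

The diagram associated to this matrix has two connected components: the simple roots {alpha_1, alpha_3, alpha_5, alpha_6, alpha_7} form a chain of 3 nodes with a fork of two nodes at one end (D_5), and {alpha_2, alpha_4} form two nodes joined by a triple edge (G_2). A semisimple Lie algebra decomposes uniquely as the direct sum of simple ideals, one per connected component of its Dynkin diagram, so g ≅ D_5 ⊕ G_2 (dimension 45 + 14 = 59).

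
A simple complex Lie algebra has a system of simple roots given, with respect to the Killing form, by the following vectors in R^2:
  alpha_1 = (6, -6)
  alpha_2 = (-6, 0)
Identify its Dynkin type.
type B_2

Compute the Cartan integers a_ij = 2(alpha_i, alpha_j)/(alpha_j, alpha_j); the resulting 2x2 Cartan matrix is
[[2, -2], [-1, 2]].
The roots have two lengths (squared-length ratio 2:1); the short ones are alpha_{2}. The associated Dynkin diagram is a chain of 2 nodes with a double edge at one end; the terminal node there is the unique short simple root (B_2), so the type is B_2 (the algebra so(5)).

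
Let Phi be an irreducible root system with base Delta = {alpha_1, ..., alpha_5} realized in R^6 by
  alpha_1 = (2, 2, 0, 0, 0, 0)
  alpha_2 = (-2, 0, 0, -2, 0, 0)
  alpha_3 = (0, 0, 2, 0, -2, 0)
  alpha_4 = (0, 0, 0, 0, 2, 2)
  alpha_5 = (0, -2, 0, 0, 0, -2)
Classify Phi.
type A_5

Compute the Cartan integers a_ij = 2(alpha_i, alpha_j)/(alpha_j, alpha_j); the resulting 5x5 Cartan matrix is
[[2, -1, 0, 0, -1], [-1, 2, 0, 0, 0], [0, 0, 2, -1, 0], [0, 0, -1, 2, -1], [-1, 0, 0, -1, 2]].
All simple roots have the same length, so the diagram is simply laced. The associated Dynkin diagram is a chain of 5 nodes with single edges (A_5), so the type is A_5 (the algebra sl(6)).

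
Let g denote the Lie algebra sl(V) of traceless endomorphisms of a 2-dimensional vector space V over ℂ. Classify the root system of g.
This is sl(2), which has dimension 2^2 - 1 = 3 and rank 2 - 1 = 1 (a Cartan subalgebra is the diagonal traceless matrices). In the classification of classical Lie algebras, the special linear algebra sl(n+1) has type A_n; here n = 1, so the Dynkin diagram is a chain of 1 nodes with single edges (A_1). Hence the type is A_1.

A_1 (sl(2))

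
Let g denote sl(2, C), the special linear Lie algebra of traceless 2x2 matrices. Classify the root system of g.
type A_1

This is sl(2), which has dimension 2^2 - 1 = 3 and rank 2 - 1 = 1 (a Cartan subalgebra is the diagonal traceless matrices). In the classification of classical Lie algebras, the special linear algebra sl(n+1) has type A_n; here n = 1, so the Dynkin diagram is a chain of 1 nodes with single edges (A_1). Hence the type is A_1.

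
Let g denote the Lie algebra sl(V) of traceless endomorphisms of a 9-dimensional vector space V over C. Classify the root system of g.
A_8

This is sl(9), which has dimension 9^2 - 1 = 80 and rank 9 - 1 = 8 (a Cartan subalgebra is the diagonal traceless matrices). In the classification of classical Lie algebras, the special linear algebra sl(n+1) has type A_n; here n = 8, so the Dynkin diagram is a chain of 8 nodes with single edges (A_8). Hence the type is A_8.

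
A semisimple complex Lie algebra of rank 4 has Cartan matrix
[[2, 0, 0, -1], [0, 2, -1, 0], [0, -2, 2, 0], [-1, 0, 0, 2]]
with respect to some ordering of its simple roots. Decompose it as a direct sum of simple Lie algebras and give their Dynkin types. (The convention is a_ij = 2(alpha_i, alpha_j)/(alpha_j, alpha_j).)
type A_2 ⊕ type B_2

The diagram associated to this matrix has two connected components: the simple roots {alpha_1, alpha_4} form a chain of 2 nodes with single edges (A_2), and {alpha_2, alpha_3} form a chain of 2 nodes with a double edge at one end; the terminal node there is the unique short simple root (B_2). A semisimple Lie algebra decomposes uniquely as the direct sum of simple ideals, one per connected component of its Dynkin diagram, so g ≅ A_2 ⊕ B_2 (dimension 8 + 10 = 18).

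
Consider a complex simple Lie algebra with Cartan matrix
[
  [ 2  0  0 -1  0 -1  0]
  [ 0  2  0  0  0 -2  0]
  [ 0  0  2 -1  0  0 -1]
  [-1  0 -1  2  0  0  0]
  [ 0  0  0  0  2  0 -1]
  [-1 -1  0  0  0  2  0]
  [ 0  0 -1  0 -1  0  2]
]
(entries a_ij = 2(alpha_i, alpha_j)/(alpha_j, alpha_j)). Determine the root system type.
C_7 (sp(14))

The matrix has rank 7 with 2's on the diagonal. Reading the off-diagonal entries as Dynkin edges (a single edge where a_ij = a_ji = -1; a double or triple edge where a_ij * a_ji = 2 or 3), the diagram is a chain of 7 nodes with a double edge at one end; the terminal node there is the unique long simple root (C_7). One simple-root ordering that puts it in standard form is (alpha_5, alpha_7, alpha_3, alpha_4, alpha_1, alpha_6, alpha_2). So the algebra is type C_7, i.e. sp(14).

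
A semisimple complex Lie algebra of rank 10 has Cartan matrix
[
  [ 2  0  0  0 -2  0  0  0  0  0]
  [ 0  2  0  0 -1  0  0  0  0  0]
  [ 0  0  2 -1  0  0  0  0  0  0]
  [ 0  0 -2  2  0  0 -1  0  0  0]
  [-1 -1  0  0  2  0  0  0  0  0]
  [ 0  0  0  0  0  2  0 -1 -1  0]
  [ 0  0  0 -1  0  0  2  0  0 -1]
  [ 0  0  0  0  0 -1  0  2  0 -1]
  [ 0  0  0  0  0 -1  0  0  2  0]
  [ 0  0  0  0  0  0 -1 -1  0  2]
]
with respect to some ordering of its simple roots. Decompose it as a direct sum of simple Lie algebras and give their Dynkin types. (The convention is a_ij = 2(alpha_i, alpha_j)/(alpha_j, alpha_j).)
B7 ⊕ C3

The diagram associated to this matrix has two connected components: the simple roots {alpha_3, alpha_4, alpha_6, alpha_7, alpha_8, alpha_9, alpha_10} form a chain of 7 nodes with a double edge at one end; the terminal node there is the unique short simple root (B_7), and {alpha_1, alpha_2, alpha_5} form a chain of 3 nodes with a double edge at one end; the terminal node there is the unique long simple root (C_3). A semisimple Lie algebra decomposes uniquely as the direct sum of simple ideals, one per connected component of its Dynkin diagram, so g ≅ B_7 ⊕ C_3 (dimension 105 + 21 = 126).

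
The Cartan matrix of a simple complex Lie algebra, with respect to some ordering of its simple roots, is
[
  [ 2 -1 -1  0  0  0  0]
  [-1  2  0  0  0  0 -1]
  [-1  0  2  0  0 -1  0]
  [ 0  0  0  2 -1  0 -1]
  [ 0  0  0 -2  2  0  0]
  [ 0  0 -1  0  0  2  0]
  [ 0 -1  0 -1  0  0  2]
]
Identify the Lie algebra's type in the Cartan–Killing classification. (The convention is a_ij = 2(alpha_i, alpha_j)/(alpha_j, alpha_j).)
C7

The matrix has rank 7 with 2's on the diagonal. Reading the off-diagonal entries as Dynkin edges (a single edge where a_ij = a_ji = -1; a double or triple edge where a_ij * a_ji = 2 or 3), the diagram is a chain of 7 nodes with a double edge at one end; the terminal node there is the unique long simple root (C_7). One simple-root ordering that puts it in standard form is (alpha_6, alpha_3, alpha_1, alpha_2, alpha_7, alpha_4, alpha_5). So the algebra is type C_7, i.e. sp(14).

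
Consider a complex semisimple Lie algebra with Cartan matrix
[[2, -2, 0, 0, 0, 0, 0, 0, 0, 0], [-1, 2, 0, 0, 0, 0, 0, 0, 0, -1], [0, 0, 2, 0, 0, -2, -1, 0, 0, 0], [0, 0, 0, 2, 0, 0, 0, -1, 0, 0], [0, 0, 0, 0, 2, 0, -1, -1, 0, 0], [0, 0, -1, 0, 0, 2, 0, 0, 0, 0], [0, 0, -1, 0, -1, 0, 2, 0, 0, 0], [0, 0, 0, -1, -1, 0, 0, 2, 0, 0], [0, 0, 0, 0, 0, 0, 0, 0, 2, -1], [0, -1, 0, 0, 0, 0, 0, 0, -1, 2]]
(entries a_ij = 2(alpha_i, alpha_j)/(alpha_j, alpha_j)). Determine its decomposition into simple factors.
The diagram associated to this matrix has two connected components: the simple roots {alpha_3, alpha_4, alpha_5, alpha_6, alpha_7, alpha_8} form a chain of 6 nodes with a double edge at one end; the terminal node there is the unique short simple root (B_6), and {alpha_1, alpha_2, alpha_9, alpha_10} form a chain of 4 nodes with a double edge at one end; the terminal node there is the unique long simple root (C_4). A semisimple Lie algebra decomposes uniquely as the direct sum of simple ideals, one per connected component of its Dynkin diagram, so g ≅ B_6 ⊕ C_4 (dimension 78 + 36 = 114).

B_6 (so(13)) + C_4 (sp(8))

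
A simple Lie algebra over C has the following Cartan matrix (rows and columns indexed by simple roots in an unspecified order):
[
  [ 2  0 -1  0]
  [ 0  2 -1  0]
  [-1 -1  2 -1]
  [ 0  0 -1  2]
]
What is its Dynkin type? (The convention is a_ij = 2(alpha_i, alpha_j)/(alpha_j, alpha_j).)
D_4 (so(8))

The matrix has rank 4 with 2's on the diagonal. Reading the off-diagonal entries as Dynkin edges (a single edge where a_ij = a_ji = -1; a double or triple edge where a_ij * a_ji = 2 or 3), the diagram is a chain of 2 nodes with a fork of two nodes at one end (D_4). One simple-root ordering that puts it in standard form is (alpha_2, alpha_3, alpha_4, alpha_1). So the algebra is type D_4, i.e. so(8).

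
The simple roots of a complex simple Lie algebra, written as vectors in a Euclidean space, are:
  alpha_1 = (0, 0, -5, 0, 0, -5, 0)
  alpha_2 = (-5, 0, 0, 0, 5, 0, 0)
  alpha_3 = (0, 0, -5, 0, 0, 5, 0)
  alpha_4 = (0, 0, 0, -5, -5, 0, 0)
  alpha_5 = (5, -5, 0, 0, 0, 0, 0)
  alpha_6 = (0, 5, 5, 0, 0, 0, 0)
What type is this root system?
Compute the Cartan integers a_ij = 2(alpha_i, alpha_j)/(alpha_j, alpha_j); the resulting 6x6 Cartan matrix is
[[2, 0, 0, 0, 0, -1], [0, 2, 0, -1, -1, 0], [0, 0, 2, 0, 0, -1], [0, -1, 0, 2, 0, 0], [0, -1, 0, 0, 2, -1], [-1, 0, -1, 0, -1, 2]].
All simple roots have the same length, so the diagram is simply laced. The associated Dynkin diagram is a chain of 4 nodes with a fork of two nodes at one end (D_6), so the type is D_6 (the algebra so(12)).

D_6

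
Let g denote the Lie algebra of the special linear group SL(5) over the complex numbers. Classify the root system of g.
This is sl(5), which has dimension 5^2 - 1 = 24 and rank 5 - 1 = 4 (a Cartan subalgebra is the diagonal traceless matrices). In the classification of classical Lie algebras, the special linear algebra sl(n+1) has type A_n; here n = 4, so the Dynkin diagram is a chain of 4 nodes with single edges (A_4). Hence the type is A_4.

A_4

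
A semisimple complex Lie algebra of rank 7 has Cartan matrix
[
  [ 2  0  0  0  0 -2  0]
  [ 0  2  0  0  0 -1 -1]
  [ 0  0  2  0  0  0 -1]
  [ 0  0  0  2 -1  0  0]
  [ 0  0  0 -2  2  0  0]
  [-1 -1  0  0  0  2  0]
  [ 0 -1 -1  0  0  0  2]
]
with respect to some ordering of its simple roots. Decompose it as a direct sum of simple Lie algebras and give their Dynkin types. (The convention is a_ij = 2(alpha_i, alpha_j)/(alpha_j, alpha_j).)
The diagram associated to this matrix has two connected components: the simple roots {alpha_4, alpha_5} form a chain of 2 nodes with a double edge at one end; the terminal node there is the unique short simple root (B_2), and {alpha_1, alpha_2, alpha_3, alpha_6, alpha_7} form a chain of 5 nodes with a double edge at one end; the terminal node there is the unique long simple root (C_5). A semisimple Lie algebra decomposes uniquely as the direct sum of simple ideals, one per connected component of its Dynkin diagram, so g ≅ B_2 ⊕ C_5 (dimension 10 + 55 = 65).

B_2 ⊕ C_5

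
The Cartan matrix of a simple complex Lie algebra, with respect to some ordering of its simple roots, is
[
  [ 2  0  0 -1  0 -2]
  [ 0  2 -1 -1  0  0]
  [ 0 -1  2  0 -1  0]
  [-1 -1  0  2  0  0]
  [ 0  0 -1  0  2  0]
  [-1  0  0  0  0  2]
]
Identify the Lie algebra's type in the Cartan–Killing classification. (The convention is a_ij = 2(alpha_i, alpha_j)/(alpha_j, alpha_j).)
B_6

The matrix has rank 6 with 2's on the diagonal. Reading the off-diagonal entries as Dynkin edges (a single edge where a_ij = a_ji = -1; a double or triple edge where a_ij * a_ji = 2 or 3), the diagram is a chain of 6 nodes with a double edge at one end; the terminal node there is the unique short simple root (B_6). One simple-root ordering that puts it in standard form is (alpha_5, alpha_3, alpha_2, alpha_4, alpha_1, alpha_6). So the algebra is type B_6, i.e. so(13).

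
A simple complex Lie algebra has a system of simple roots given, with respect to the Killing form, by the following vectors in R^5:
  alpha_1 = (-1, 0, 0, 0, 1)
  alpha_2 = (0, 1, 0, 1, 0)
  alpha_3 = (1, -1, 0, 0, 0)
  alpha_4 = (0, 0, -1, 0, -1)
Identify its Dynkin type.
type A_4

Compute the Cartan integers a_ij = 2(alpha_i, alpha_j)/(alpha_j, alpha_j); the resulting 4x4 Cartan matrix is
[[2, 0, -1, -1], [0, 2, -1, 0], [-1, -1, 2, 0], [-1, 0, 0, 2]].
All simple roots have the same length, so the diagram is simply laced. The associated Dynkin diagram is a chain of 4 nodes with single edges (A_4), so the type is A_4 (the algebra sl(5)).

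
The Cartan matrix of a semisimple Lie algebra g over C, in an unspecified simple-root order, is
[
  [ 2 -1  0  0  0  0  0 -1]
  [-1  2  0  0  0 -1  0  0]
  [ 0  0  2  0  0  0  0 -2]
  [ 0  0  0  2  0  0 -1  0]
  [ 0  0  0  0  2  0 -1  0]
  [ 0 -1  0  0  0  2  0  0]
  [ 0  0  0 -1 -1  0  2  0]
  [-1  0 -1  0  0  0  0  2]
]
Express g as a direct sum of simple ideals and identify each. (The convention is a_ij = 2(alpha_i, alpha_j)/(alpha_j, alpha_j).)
The diagram associated to this matrix has two connected components: the simple roots {alpha_4, alpha_5, alpha_7} form a chain of 3 nodes with single edges (A_3), and {alpha_1, alpha_2, alpha_3, alpha_6, alpha_8} form a chain of 5 nodes with a double edge at one end; the terminal node there is the unique long simple root (C_5). A semisimple Lie algebra decomposes uniquely as the direct sum of simple ideals, one per connected component of its Dynkin diagram, so g ≅ A_3 ⊕ C_5 (dimension 15 + 55 = 70).

A3 + C5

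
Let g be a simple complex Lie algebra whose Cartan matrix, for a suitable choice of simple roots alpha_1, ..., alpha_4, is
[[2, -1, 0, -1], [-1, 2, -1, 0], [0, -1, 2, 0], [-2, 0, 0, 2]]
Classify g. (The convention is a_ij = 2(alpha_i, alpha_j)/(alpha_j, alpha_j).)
C4

The matrix has rank 4 with 2's on the diagonal. Reading the off-diagonal entries as Dynkin edges (a single edge where a_ij = a_ji = -1; a double or triple edge where a_ij * a_ji = 2 or 3), the diagram is a chain of 4 nodes with a double edge at one end; the terminal node there is the unique long simple root (C_4). One simple-root ordering that puts it in standard form is (alpha_3, alpha_2, alpha_1, alpha_4). So the algebra is type C_4, i.e. sp(8).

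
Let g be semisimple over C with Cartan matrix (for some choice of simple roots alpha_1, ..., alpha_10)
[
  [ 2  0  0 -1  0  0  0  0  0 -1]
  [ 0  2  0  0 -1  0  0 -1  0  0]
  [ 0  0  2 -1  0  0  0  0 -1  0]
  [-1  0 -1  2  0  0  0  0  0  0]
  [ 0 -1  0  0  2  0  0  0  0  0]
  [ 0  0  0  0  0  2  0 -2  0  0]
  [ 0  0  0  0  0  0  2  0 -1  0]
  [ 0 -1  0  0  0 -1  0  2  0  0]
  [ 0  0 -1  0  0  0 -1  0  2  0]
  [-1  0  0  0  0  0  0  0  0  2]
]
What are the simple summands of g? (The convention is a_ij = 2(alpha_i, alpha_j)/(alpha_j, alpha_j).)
type A_6 ⊕ type C_4

The diagram associated to this matrix has two connected components: the simple roots {alpha_1, alpha_3, alpha_4, alpha_7, alpha_9, alpha_10} form a chain of 6 nodes with single edges (A_6), and {alpha_2, alpha_5, alpha_6, alpha_8} form a chain of 4 nodes with a double edge at one end; the terminal node there is the unique long simple root (C_4). A semisimple Lie algebra decomposes uniquely as the direct sum of simple ideals, one per connected component of its Dynkin diagram, so g ≅ A_6 ⊕ C_4 (dimension 48 + 36 = 84).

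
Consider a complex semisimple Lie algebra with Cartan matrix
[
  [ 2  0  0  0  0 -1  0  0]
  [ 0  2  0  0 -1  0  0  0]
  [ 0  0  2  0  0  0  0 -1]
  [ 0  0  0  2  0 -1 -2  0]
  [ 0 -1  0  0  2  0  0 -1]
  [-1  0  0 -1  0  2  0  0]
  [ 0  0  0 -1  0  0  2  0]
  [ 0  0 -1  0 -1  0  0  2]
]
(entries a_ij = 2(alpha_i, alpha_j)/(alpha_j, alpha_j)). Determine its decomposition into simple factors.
The diagram associated to this matrix has two connected components: the simple roots {alpha_2, alpha_3, alpha_5, alpha_8} form a chain of 4 nodes with single edges (A_4), and {alpha_1, alpha_4, alpha_6, alpha_7} form a chain of 4 nodes with a double edge at one end; the terminal node there is the unique short simple root (B_4). A semisimple Lie algebra decomposes uniquely as the direct sum of simple ideals, one per connected component of its Dynkin diagram, so g ≅ A_4 ⊕ B_4 (dimension 24 + 36 = 60).

A4 ⊕ B4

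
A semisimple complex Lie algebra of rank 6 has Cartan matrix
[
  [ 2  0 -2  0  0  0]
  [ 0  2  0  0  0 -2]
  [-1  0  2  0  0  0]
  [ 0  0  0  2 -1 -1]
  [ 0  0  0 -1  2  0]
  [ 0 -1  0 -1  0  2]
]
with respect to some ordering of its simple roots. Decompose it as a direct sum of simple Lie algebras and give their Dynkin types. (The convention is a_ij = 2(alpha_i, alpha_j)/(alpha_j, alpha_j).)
The diagram associated to this matrix has two connected components: the simple roots {alpha_1, alpha_3} form a chain of 2 nodes with a double edge at one end; the terminal node there is the unique short simple root (B_2), and {alpha_2, alpha_4, alpha_5, alpha_6} form a chain of 4 nodes with a double edge at one end; the terminal node there is the unique long simple root (C_4). A semisimple Lie algebra decomposes uniquely as the direct sum of simple ideals, one per connected component of its Dynkin diagram, so g ≅ B_2 ⊕ C_4 (dimension 10 + 36 = 46).

B_2 (so(5)) ⊕ C_4 (sp(8))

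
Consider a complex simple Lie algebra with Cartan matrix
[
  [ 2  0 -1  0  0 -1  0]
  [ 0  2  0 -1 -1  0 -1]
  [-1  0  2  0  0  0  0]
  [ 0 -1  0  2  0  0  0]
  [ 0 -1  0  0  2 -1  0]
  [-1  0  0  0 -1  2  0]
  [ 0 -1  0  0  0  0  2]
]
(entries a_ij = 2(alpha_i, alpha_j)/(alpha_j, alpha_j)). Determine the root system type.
The matrix has rank 7 with 2's on the diagonal. Reading the off-diagonal entries as Dynkin edges (a single edge where a_ij = a_ji = -1; a double or triple edge where a_ij * a_ji = 2 or 3), the diagram is a chain of 5 nodes with a fork of two nodes at one end (D_7). One simple-root ordering that puts it in standard form is (alpha_3, alpha_1, alpha_6, alpha_5, alpha_2, alpha_4, alpha_7). So the algebra is type D_7, i.e. so(14).

D_7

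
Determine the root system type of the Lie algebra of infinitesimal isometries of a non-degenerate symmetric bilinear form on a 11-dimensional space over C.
B_5 (so(11))

This is so(11) with 11 odd, which has dimension 11(11-1)/2 = 55 and rank (11-1)/2 = 5. In the classification of classical Lie algebras, the orthogonal algebra so(2n+1) in an odd number of variables has type B_n; here n = 5, so the Dynkin diagram is a chain of 5 nodes with a double edge at one end; the terminal node there is the unique short simple root (B_5). Hence the type is B_5.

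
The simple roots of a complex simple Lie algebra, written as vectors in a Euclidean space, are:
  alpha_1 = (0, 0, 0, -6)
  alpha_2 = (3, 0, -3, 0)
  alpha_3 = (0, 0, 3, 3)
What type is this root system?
C_3

Compute the Cartan integers a_ij = 2(alpha_i, alpha_j)/(alpha_j, alpha_j); the resulting 3x3 Cartan matrix is
[[2, 0, -2], [0, 2, -1], [-1, -1, 2]].
The roots have two lengths (squared-length ratio 2:1); the short ones are alpha_{2,3}. The associated Dynkin diagram is a chain of 3 nodes with a double edge at one end; the terminal node there is the unique long simple root (C_3), so the type is C_3 (the algebra sp(6)).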